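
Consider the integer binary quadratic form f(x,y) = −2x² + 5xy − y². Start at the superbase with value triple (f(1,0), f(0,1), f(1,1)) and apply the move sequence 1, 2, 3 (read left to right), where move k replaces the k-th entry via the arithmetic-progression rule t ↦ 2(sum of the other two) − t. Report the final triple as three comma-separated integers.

start (-2,-1,2) = (f(1,0),f(0,1),f(1,1))
replace slot 1: 2·((-1)+2) − (-2) = 4 → (4,-1,2)
replace slot 2: 2·(4+2) − (-1) = 13 → (4,13,2)
replace slot 3: 2·(4+13) − 2 = 32 → (4,13,32)

4,13,32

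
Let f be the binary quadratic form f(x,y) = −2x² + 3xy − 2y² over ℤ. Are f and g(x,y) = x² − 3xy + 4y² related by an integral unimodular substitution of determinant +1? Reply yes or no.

D₁ = -7, D₂ = -7
f is negative-definite; reduce −f:
−f: translate: b→1 (≡-3 mod 4), so (2,-3,2)→(2,1,1)
−f: flip: (2,1,1)→(1,-1,2)
−f: translate: b→1 (≡-1 mod 2), so (1,-1,2)→(1,1,2)
−f: reduced (well bottom): (1,1,2) with a≤c, −a<b≤a
flip sign back: reduced form of f is (-1,-1,-2)
g: translate: b→1 (≡-3 mod 2), so (1,-3,4)→(1,1,2)
g: reduced (well bottom): (1,1,2) with a≤c, −a<b≤a
reduced forms (-1, -1, -2) vs (1, 1, 2) ⇒ inequivalent

no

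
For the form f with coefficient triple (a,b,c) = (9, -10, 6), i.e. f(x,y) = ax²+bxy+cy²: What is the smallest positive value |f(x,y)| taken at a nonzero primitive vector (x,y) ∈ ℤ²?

translate: b→8 (≡-10 mod 18), so (9,-10,6)→(9,8,5)
flip: (9,8,5)→(5,-8,9)
translate: b→2 (≡-8 mod 10), so (5,-8,9)→(5,2,6)
reduced (well bottom): (5,2,6) with a≤c, −a<b≤a
well minimum = a = 5

5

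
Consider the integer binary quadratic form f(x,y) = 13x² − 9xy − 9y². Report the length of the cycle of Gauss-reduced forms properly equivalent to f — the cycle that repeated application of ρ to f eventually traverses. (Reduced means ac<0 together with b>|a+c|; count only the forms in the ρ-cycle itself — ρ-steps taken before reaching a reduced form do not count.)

D = 549, ⌊√D⌋ = 23
descent: ρ → (-9,9,13)  [lands on river]
river: ρ → (13,17,-5)
river: ρ → (-5,23,1)
river: ρ → (1,23,-5)
river: ρ → (-5,17,13)
river: ρ → (13,9,-9)
ρ-cycle length = 6 (tail of 1 descent step not counted)

6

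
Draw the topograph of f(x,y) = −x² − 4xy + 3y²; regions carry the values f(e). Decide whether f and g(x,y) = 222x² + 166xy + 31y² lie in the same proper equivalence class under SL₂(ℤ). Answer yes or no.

D₁ = 28, D₂ = 28
river cycle of f (length 4): (3, 4, -1), (-1, 4, 3), (3, 2, -2), (-2, 2, 3)
river cycle of g (length 4): (3, 4, -1), (-1, 4, 3), (3, 2, -2), (-2, 2, 3)
cycles coincide ⇒ equivalent

yes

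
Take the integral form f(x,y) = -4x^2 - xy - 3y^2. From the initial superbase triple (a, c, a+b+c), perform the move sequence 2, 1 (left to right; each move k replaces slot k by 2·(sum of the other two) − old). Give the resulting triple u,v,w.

start (-4,-3,-8) = (f(1,0),f(0,1),f(1,1))
replace slot 2: 2·((-4)+(-8)) − (-3) = -21 → (-4,-21,-8)
replace slot 1: 2·((-21)+(-8)) − (-4) = -54 → (-54,-21,-8)

-54,-21,-8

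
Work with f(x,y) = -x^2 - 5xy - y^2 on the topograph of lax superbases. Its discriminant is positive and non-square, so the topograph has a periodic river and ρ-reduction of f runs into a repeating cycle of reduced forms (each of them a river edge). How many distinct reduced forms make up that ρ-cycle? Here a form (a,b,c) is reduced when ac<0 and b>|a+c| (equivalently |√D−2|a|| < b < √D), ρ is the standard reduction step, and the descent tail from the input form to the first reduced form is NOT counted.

D = 21, ⌊√D⌋ = 4
descent: ρ → (-1,3,3)  [lands on river]
river: ρ → (3,3,-1)
ρ-cycle length = 2 (tail of 1 descent step not counted)

2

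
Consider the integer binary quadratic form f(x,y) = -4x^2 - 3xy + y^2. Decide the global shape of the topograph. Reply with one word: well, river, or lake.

D = b²−4ac = (-3)² − 4·(-4)·1 = 25
D = 5² is a perfect square ⇒ form factors over ℤ ⇒ lakes

lake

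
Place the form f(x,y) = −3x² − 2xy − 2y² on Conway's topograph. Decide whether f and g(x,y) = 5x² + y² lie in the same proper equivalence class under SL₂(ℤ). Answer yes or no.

D₁ = -20, D₂ = -20
f is negative-definite; reduce −f:
−f: flip: (3,2,2)→(2,-2,3)
−f: translate: b→2 (≡-2 mod 4), so (2,-2,3)→(2,2,3)
−f: reduced (well bottom): (2,2,3) with a≤c, −a<b≤a
flip sign back: reduced form of f is (-2,-2,-3)
g: flip: (5,0,1)→(1,0,5)
g: reduced (well bottom): (1,0,5) with a≤c, −a<b≤a
reduced forms (-2, -2, -3) vs (1, 0, 5) ⇒ inequivalent

no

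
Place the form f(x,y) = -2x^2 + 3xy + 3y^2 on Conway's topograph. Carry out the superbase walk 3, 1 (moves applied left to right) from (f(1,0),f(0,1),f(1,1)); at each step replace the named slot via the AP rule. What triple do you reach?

start (-2,3,4) = (f(1,0),f(0,1),f(1,1))
replace slot 3: 2·((-2)+3) − 4 = -2 → (-2,3,-2)
replace slot 1: 2·(3+(-2)) − (-2) = 4 → (4,3,-2)

4,3,-2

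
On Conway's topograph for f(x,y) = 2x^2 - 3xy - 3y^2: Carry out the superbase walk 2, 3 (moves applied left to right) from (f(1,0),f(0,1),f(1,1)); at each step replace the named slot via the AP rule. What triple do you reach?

start (2,-3,-4) = (f(1,0),f(0,1),f(1,1))
replace slot 2: 2·(2+(-4)) − (-3) = -1 → (2,-1,-4)
replace slot 3: 2·(2+(-1)) − (-4) = 6 → (2,-1,6)

2,-1,6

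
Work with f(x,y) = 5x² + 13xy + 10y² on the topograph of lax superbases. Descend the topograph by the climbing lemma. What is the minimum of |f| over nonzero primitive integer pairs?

translate: b→3 (≡13 mod 10), so (5,13,10)→(5,3,2)
flip: (5,3,2)→(2,-3,5)
translate: b→1 (≡-3 mod 4), so (2,-3,5)→(2,1,4)
reduced (well bottom): (2,1,4) with a≤c, −a<b≤a
well minimum = a = 2

2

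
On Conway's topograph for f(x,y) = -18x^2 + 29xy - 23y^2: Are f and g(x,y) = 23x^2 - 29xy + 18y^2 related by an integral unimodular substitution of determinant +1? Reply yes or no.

D₁ = -815, D₂ = -815
f is negative-definite; reduce −f:
−f: translate: b→7 (≡-29 mod 36), so (18,-29,23)→(18,7,12)
−f: flip: (18,7,12)→(12,-7,18)
−f: reduced (well bottom): (12,-7,18) with a≤c, −a<b≤a
flip sign back: reduced form of f is (-12,7,-18)
g: translate: b→17 (≡-29 mod 46), so (23,-29,18)→(23,17,12)
g: flip: (23,17,12)→(12,-17,23)
g: translate: b→7 (≡-17 mod 24), so (12,-17,23)→(12,7,18)
g: reduced (well bottom): (12,7,18) with a≤c, −a<b≤a
reduced forms (-12, 7, -18) vs (12, 7, 18) ⇒ inequivalent

no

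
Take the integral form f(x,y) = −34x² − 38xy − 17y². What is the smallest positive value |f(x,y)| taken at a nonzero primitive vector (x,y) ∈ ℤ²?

translate: b→-30 (≡38 mod 68), so (34,38,17)→(34,-30,13)
flip: (34,-30,13)→(13,30,34)
translate: b→4 (≡30 mod 26), so (13,30,34)→(13,4,17)
reduced (well bottom): (13,4,17) with a≤c, −a<b≤a
well minimum |f| = |-13| = 13 (negative-definite)

13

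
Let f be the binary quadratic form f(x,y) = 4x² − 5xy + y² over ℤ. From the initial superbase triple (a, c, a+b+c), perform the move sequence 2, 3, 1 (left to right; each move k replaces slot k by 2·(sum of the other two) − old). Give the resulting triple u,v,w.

start (4,1,0) = (f(1,0),f(0,1),f(1,1))
replace slot 2: 2·(4+0) − 1 = 7 → (4,7,0)
replace slot 3: 2·(4+7) − 0 = 22 → (4,7,22)
replace slot 1: 2·(7+22) − 4 = 54 → (54,7,22)

54,7,22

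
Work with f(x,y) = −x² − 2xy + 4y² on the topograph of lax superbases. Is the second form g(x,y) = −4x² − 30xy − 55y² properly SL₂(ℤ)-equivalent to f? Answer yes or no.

D₁ = 20, D₂ = 20
river cycle of f (length 2): (-1, 4, 1), (1, 4, -1)
river cycle of g (length 2): (1, 4, -1), (-1, 4, 1)
cycles coincide ⇒ equivalent

yes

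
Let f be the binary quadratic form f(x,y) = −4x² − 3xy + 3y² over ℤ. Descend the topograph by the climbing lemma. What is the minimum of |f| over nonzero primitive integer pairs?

descent: ρ → (3,3,-4)  [lands on river]
river: ρ → (-4,5,2)
river: ρ → (2,7,-1)
river: ρ → (-1,7,2)
river: ρ → (2,5,-4)
river: ρ → (-4,3,3)
closes: descent 1, river 6
min |a| on river = 1

1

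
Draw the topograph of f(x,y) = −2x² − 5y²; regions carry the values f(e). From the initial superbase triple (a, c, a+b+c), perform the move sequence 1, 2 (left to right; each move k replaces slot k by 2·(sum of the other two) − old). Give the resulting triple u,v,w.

start (-2,-5,-7) = (f(1,0),f(0,1),f(1,1))
replace slot 1: 2·((-5)+(-7)) − (-2) = -22 → (-22,-5,-7)
replace slot 2: 2·((-22)+(-7)) − (-5) = -53 → (-22,-53,-7)

-22,-53,-7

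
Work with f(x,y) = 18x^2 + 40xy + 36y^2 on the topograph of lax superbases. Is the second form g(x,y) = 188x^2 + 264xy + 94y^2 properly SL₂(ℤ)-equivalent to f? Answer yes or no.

D₁ = -992, D₂ = -992
f: translate: b→4 (≡40 mod 36), so (18,40,36)→(18,4,14)
f: flip: (18,4,14)→(14,-4,18)
f: reduced (well bottom): (14,-4,18) with a≤c, −a<b≤a
g: translate: b→-112 (≡264 mod 376), so (188,264,94)→(188,-112,18)
g: flip: (188,-112,18)→(18,112,188)
g: translate: b→4 (≡112 mod 36), so (18,112,188)→(18,4,14)
g: flip: (18,4,14)→(14,-4,18)
g: reduced (well bottom): (14,-4,18) with a≤c, −a<b≤a
reduced forms (14, -4, 18) vs (14, -4, 18) ⇒ equivalent

yes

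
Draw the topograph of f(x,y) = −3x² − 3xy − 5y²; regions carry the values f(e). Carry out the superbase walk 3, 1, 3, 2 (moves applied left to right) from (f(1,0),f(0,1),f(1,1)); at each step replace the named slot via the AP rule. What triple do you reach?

start (-3,-5,-11) = (f(1,0),f(0,1),f(1,1))
replace slot 3: 2·((-3)+(-5)) − (-11) = -5 → (-3,-5,-5)
replace slot 1: 2·((-5)+(-5)) − (-3) = -17 → (-17,-5,-5)
replace slot 3: 2·((-17)+(-5)) − (-5) = -39 → (-17,-5,-39)
replace slot 2: 2·((-17)+(-39)) − (-5) = -107 → (-17,-107,-39)

-17,-107,-39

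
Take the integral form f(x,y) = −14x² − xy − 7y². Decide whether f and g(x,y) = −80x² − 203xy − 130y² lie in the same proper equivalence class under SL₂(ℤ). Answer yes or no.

D₁ = -391, D₂ = -391
f is negative-definite; reduce −f:
−f: flip: (14,1,7)→(7,-1,14)
−f: reduced (well bottom): (7,-1,14) with a≤c, −a<b≤a
flip sign back: reduced form of f is (-7,1,-14)
g is negative-definite; reduce −g:
−g: translate: b→43 (≡203 mod 160), so (80,203,130)→(80,43,7)
−g: flip: (80,43,7)→(7,-43,80)
−g: translate: b→-1 (≡-43 mod 14), so (7,-43,80)→(7,-1,14)
−g: reduced (well bottom): (7,-1,14) with a≤c, −a<b≤a
flip sign back: reduced form of g is (-7,1,-14)
reduced forms (-7, 1, -14) vs (-7, 1, -14) ⇒ equivalent

yes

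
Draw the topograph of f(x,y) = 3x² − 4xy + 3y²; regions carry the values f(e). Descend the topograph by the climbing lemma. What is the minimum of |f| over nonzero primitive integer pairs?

translate: b→2 (≡-4 mod 6), so (3,-4,3)→(3,2,2)
flip: (3,2,2)→(2,-2,3)
translate: b→2 (≡-2 mod 4), so (2,-2,3)→(2,2,3)
reduced (well bottom): (2,2,3) with a≤c, −a<b≤a
well minimum = a = 2

2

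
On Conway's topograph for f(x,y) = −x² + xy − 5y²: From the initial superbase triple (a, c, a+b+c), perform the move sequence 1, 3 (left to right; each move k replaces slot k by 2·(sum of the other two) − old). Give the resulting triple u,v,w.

start (-1,-5,-5) = (f(1,0),f(0,1),f(1,1))
replace slot 1: 2·((-5)+(-5)) − (-1) = -19 → (-19,-5,-5)
replace slot 3: 2·((-19)+(-5)) − (-5) = -43 → (-19,-5,-43)

-19,-5,-43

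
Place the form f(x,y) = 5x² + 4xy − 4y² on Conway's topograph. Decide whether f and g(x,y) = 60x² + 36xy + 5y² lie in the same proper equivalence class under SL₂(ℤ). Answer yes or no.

D₁ = 96, D₂ = 96
river cycle of f (length 4): (-4, 4, 5), (5, 6, -3), (-3, 6, 5), (5, 4, -4)
river cycle of g (length 4): (5, 4, -4), (-4, 4, 5), (5, 6, -3), (-3, 6, 5)
cycles coincide ⇒ equivalent

yes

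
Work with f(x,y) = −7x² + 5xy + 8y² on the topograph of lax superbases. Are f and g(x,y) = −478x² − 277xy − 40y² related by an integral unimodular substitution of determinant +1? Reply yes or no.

D₁ = 249, D₂ = 249
river cycle of f (length 16): (8, 11, -4), (-4, 13, 5), (5, 7, -10), (-10, 13, 2), (2, 15, -3), (-3, 15, 2), (2, 13, -10), (-10, 7, 5), (5, 13, -4), (-4, 11, 8), … (6 more)
river cycle of g (length 16): (-7, 5, 8), (8, 11, -4), (-4, 13, 5), (5, 7, -10), (-10, 13, 2), (2, 15, -3), (-3, 15, 2), (2, 13, -10), (-10, 7, 5), (5, 13, -4), … (6 more)
cycles coincide ⇒ equivalent

yes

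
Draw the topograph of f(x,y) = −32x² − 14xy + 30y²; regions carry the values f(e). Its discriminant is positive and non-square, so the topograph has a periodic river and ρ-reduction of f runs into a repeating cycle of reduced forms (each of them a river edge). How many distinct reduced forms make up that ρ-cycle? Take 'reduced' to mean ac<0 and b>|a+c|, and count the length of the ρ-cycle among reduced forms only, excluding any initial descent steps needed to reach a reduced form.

D = 4036, ⌊√D⌋ = 63
descent: ρ → (30,14,-32)  [lands on river]
river: ρ → (-32,50,12)
river: ρ → (12,46,-40)
river: ρ → (-40,34,18)
river: ρ → (18,38,-36)
river: ρ → (-36,34,20)
river: ρ → (20,46,-24)
river: ρ → (-24,50,16)
river: ρ → (16,46,-30)
river: ρ → (-30,14,32)
river: ρ → (32,50,-12)
river: ρ → (-12,46,40)
river: ρ → (40,34,-18)
river: ρ → (-18,38,36)
river: ρ → (36,34,-20)
river: ρ → (-20,46,24)
river: ρ → (24,50,-16)
river: ρ → (-16,46,30)
ρ-cycle length = 18 (tail of 1 descent step not counted)

18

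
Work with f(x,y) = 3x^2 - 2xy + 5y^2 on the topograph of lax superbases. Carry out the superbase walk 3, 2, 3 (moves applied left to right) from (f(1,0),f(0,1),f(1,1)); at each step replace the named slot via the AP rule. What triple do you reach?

start (3,5,6) = (f(1,0),f(0,1),f(1,1))
replace slot 3: 2·(3+5) − 6 = 10 → (3,5,10)
replace slot 2: 2·(3+10) − 5 = 21 → (3,21,10)
replace slot 3: 2·(3+21) − 10 = 38 → (3,21,38)

3,21,38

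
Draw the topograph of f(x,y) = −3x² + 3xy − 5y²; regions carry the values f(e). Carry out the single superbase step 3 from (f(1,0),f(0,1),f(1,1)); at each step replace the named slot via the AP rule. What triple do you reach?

start (-3,-5,-5) = (f(1,0),f(0,1),f(1,1))
replace slot 3: 2·((-3)+(-5)) − (-5) = -11 → (-3,-5,-11)

-3,-5,-11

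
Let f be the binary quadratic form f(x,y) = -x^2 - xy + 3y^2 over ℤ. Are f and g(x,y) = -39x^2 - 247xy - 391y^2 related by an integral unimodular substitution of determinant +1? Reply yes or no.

D₁ = 13, D₂ = 13
river cycle of f (length 2): (-1, 3, 1), (1, 3, -1)
river cycle of g (length 2): (-1, 3, 1), (1, 3, -1)
cycles coincide ⇒ equivalent

yes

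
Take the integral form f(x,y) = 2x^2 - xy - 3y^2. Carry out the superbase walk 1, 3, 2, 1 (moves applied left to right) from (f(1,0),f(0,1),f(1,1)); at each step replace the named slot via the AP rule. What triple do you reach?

start (2,-3,-2) = (f(1,0),f(0,1),f(1,1))
replace slot 1: 2·((-3)+(-2)) − 2 = -12 → (-12,-3,-2)
replace slot 3: 2·((-12)+(-3)) − (-2) = -28 → (-12,-3,-28)
replace slot 2: 2·((-12)+(-28)) − (-3) = -77 → (-12,-77,-28)
replace slot 1: 2·((-77)+(-28)) − (-12) = -198 → (-198,-77,-28)

-198,-77,-28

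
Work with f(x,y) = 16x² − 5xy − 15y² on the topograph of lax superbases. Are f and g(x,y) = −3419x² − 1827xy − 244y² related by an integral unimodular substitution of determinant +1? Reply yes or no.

D₁ = 985, D₂ = 985
river cycle of f (length 14): (-15, 5, 16), (16, 27, -4), (-4, 29, 9), (9, 25, -10), (-10, 15, 19), (19, 23, -6), (-6, 25, 15), (15, 5, -16), (-16, 27, 4), (4, 29, -9), … (4 more)
river cycle of g (length 14): (-15, 5, 16), (16, 27, -4), (-4, 29, 9), (9, 25, -10), (-10, 15, 19), (19, 23, -6), (-6, 25, 15), (15, 5, -16), (-16, 27, 4), (4, 29, -9), … (4 more)
cycles coincide ⇒ equivalent

yes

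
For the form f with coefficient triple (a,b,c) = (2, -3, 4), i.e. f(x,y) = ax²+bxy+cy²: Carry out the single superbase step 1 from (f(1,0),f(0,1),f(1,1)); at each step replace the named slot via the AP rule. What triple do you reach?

start (2,4,3) = (f(1,0),f(0,1),f(1,1))
replace slot 1: 2·(4+3) − 2 = 12 → (12,4,3)

12,4,3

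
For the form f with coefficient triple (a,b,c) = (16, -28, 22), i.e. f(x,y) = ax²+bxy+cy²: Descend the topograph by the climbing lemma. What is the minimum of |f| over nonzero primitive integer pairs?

translate: b→4 (≡-28 mod 32), so (16,-28,22)→(16,4,10)
flip: (16,4,10)→(10,-4,16)
reduced (well bottom): (10,-4,16) with a≤c, −a<b≤a
well minimum = a = 10

10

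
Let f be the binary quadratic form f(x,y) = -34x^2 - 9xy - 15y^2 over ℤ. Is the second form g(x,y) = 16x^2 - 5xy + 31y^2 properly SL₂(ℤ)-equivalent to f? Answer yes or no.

D₁ = -1959, D₂ = -1959
f is negative-definite; reduce −f:
−f: flip: (34,9,15)→(15,-9,34)
−f: reduced (well bottom): (15,-9,34) with a≤c, −a<b≤a
flip sign back: reduced form of f is (-15,9,-34)
g: reduced (well bottom): (16,-5,31) with a≤c, −a<b≤a
reduced forms (-15, 9, -34) vs (16, -5, 31) ⇒ inequivalent

no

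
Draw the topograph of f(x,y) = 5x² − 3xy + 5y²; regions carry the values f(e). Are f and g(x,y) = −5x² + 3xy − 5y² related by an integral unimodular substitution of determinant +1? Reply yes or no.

D₁ = -91, D₂ = -91
f: flip: (5,-3,5)→(5,3,5)
f: reduced (well bottom): (5,3,5) with a≤c, −a<b≤a
g is negative-definite; reduce −g:
−g: flip: (5,-3,5)→(5,3,5)
−g: reduced (well bottom): (5,3,5) with a≤c, −a<b≤a
flip sign back: reduced form of g is (-5,-3,-5)
reduced forms (5, 3, 5) vs (-5, -3, -5) ⇒ inequivalent

no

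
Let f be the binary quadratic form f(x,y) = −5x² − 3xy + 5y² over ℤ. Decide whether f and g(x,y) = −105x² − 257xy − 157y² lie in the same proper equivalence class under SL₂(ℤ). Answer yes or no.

D₁ = 109, D₂ = 109
river cycle of f (length 14): (5, 3, -5), (-5, 7, 3), (3, 5, -7), (-7, 9, 1), (1, 9, -7), (-7, 5, 3), (3, 7, -5), (-5, 3, 5), (5, 7, -3), (-3, 5, 7), … (4 more)
river cycle of g (length 14): (-5, 7, 3), (3, 5, -7), (-7, 9, 1), (1, 9, -7), (-7, 5, 3), (3, 7, -5), (-5, 3, 5), (5, 7, -3), (-3, 5, 7), (7, 9, -1), … (4 more)
cycles coincide ⇒ equivalent

yes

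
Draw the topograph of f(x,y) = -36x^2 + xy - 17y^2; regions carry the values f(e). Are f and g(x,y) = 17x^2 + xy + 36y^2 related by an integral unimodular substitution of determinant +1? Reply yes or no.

D₁ = -2447, D₂ = -2447
f is negative-definite; reduce −f:
−f: flip: (36,-1,17)→(17,1,36)
−f: reduced (well bottom): (17,1,36) with a≤c, −a<b≤a
flip sign back: reduced form of f is (-17,-1,-36)
g: reduced (well bottom): (17,1,36) with a≤c, −a<b≤a
reduced forms (-17, -1, -36) vs (17, 1, 36) ⇒ inequivalent

no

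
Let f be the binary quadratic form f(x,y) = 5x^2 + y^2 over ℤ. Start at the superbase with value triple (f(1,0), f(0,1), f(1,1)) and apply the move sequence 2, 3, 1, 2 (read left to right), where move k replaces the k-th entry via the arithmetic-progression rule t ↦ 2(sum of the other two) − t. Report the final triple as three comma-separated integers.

start (5,1,6) = (f(1,0),f(0,1),f(1,1))
replace slot 2: 2·(5+6) − 1 = 21 → (5,21,6)
replace slot 3: 2·(5+21) − 6 = 46 → (5,21,46)
replace slot 1: 2·(21+46) − 5 = 129 → (129,21,46)
replace slot 2: 2·(129+46) − 21 = 329 → (129,329,46)

129,329,46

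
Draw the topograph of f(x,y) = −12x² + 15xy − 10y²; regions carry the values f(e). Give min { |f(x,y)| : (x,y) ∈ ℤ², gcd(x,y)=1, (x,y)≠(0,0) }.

translate: b→9 (≡-15 mod 24), so (12,-15,10)→(12,9,7)
flip: (12,9,7)→(7,-9,12)
translate: b→5 (≡-9 mod 14), so (7,-9,12)→(7,5,10)
reduced (well bottom): (7,5,10) with a≤c, −a<b≤a
well minimum |f| = |-7| = 7 (negative-definite)

7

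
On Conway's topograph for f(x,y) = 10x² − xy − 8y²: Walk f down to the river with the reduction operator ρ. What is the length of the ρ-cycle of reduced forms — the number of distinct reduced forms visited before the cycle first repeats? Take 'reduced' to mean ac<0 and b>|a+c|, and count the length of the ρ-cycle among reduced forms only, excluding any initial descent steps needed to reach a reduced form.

D = 321, ⌊√D⌋ = 17
descent: ρ → (-8,17,1)  [lands on river]
river: ρ → (1,17,-8)
river: ρ → (-8,15,3)
river: ρ → (3,15,-8)
ρ-cycle length = 4 (tail of 1 descent step not counted)

4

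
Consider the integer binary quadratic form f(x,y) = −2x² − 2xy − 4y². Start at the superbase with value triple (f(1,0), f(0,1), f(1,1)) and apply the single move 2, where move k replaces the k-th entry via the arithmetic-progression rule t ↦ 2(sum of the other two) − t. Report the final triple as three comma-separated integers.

start (-2,-4,-8) = (f(1,0),f(0,1),f(1,1))
replace slot 2: 2·((-2)+(-8)) − (-4) = -16 → (-2,-16,-8)

-2,-16,-8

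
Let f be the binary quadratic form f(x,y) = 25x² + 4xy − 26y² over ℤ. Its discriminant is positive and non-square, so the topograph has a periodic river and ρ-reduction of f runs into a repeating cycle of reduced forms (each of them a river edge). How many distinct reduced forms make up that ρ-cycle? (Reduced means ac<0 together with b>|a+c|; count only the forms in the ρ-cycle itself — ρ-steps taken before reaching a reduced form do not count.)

D = 2616, ⌊√D⌋ = 51
river: ρ → (-26,48,3)
river: ρ → (3,48,-26)
river: ρ → (-26,4,25)
river: ρ → (25,46,-5)
river: ρ → (-5,44,34)
river: ρ → (34,24,-15)
river: ρ → (-15,36,22)
river: ρ → (22,8,-29)
river: ρ → (-29,50,1)
river: ρ → (1,50,-29)
river: ρ → (-29,8,22)
river: ρ → (22,36,-15)
river: ρ → (-15,24,34)
river: ρ → (34,44,-5)
river: ρ → (-5,46,25)
river: ρ → (25,4,-26)
ρ-cycle length = 16 (tail of 0 descent steps not counted)

16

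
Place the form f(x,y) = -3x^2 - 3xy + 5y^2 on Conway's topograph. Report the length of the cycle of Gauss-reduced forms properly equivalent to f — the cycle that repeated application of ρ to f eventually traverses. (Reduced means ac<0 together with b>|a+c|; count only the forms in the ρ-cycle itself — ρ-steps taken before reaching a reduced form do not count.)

D = 69, ⌊√D⌋ = 8
descent: ρ → (5,3,-3)  [lands on river]
river: ρ → (-3,3,5)
river: ρ → (5,7,-1)
river: ρ → (-1,7,5)
ρ-cycle length = 4 (tail of 1 descent step not counted)

4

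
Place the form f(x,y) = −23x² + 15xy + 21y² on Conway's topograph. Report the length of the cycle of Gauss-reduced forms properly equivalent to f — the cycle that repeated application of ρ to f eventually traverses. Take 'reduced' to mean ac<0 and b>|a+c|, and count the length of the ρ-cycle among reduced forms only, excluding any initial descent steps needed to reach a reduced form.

D = 2157, ⌊√D⌋ = 46
river: ρ → (21,27,-17)
river: ρ → (-17,41,7)
river: ρ → (7,43,-11)
river: ρ → (-11,45,3)
river: ρ → (3,45,-11)
river: ρ → (-11,43,7)
river: ρ → (7,41,-17)
river: ρ → (-17,27,21)
river: ρ → (21,15,-23)
river: ρ → (-23,31,13)
river: ρ → (13,21,-33)
river: ρ → (-33,45,1)
river: ρ → (1,45,-33)
river: ρ → (-33,21,13)
river: ρ → (13,31,-23)
river: ρ → (-23,15,21)
ρ-cycle length = 16 (tail of 0 descent steps not counted)

16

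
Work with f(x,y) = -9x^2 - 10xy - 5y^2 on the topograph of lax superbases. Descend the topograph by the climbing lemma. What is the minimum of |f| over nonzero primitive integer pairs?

translate: b→-8 (≡10 mod 18), so (9,10,5)→(9,-8,4)
flip: (9,-8,4)→(4,8,9)
translate: b→0 (≡8 mod 8), so (4,8,9)→(4,0,5)
reduced (well bottom): (4,0,5) with a≤c, −a<b≤a
well minimum |f| = |-4| = 4 (negative-definite)

4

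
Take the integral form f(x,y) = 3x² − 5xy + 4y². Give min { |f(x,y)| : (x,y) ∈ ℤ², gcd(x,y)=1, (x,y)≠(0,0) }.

translate: b→1 (≡-5 mod 6), so (3,-5,4)→(3,1,2)
flip: (3,1,2)→(2,-1,3)
reduced (well bottom): (2,-1,3) with a≤c, −a<b≤a
well minimum = a = 2

2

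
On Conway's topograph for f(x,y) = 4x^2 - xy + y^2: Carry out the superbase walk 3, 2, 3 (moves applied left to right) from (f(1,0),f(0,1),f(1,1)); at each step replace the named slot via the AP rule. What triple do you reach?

start (4,1,4) = (f(1,0),f(0,1),f(1,1))
replace slot 3: 2·(4+1) − 4 = 6 → (4,1,6)
replace slot 2: 2·(4+6) − 1 = 19 → (4,19,6)
replace slot 3: 2·(4+19) − 6 = 40 → (4,19,40)

4,19,40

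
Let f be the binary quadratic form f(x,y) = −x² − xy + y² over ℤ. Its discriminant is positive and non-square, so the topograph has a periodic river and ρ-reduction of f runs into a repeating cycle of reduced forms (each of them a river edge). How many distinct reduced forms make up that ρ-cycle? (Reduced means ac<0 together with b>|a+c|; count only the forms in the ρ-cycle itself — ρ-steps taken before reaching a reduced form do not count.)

D = 5, ⌊√D⌋ = 2
descent: ρ → (1,1,-1)  [lands on river]
river: ρ → (-1,1,1)
ρ-cycle length = 2 (tail of 1 descent step not counted)

2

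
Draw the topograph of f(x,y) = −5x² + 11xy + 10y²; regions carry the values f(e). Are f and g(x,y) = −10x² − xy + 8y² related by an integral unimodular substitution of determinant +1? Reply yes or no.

D₁ = 321, D₂ = 321
river cycle of f (length 6): (10, 9, -6), (-6, 15, 4), (4, 17, -2), (-2, 15, 12), (12, 9, -5), (-5, 11, 10)
river cycle of g (length 4): (8, 17, -1), (-1, 17, 8), (8, 15, -3), (-3, 15, 8)
cycles differ ⇒ inequivalent

no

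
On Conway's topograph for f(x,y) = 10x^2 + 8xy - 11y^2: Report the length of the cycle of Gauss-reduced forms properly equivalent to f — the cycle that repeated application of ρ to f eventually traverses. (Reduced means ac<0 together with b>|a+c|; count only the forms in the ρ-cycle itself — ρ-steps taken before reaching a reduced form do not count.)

D = 504, ⌊√D⌋ = 22
river: ρ → (-11,14,7)
river: ρ → (7,14,-11)
river: ρ → (-11,8,10)
river: ρ → (10,12,-9)
river: ρ → (-9,6,13)
river: ρ → (13,20,-2)
river: ρ → (-2,20,13)
river: ρ → (13,6,-9)
river: ρ → (-9,12,10)
river: ρ → (10,8,-11)
ρ-cycle length = 10 (tail of 0 descent steps not counted)

10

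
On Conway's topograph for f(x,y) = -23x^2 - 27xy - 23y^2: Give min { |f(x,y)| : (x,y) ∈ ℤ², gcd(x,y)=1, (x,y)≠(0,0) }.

translate: b→-19 (≡27 mod 46), so (23,27,23)→(23,-19,19)
flip: (23,-19,19)→(19,19,23)
reduced (well bottom): (19,19,23) with a≤c, −a<b≤a
well minimum |f| = |-19| = 19 (negative-definite)

19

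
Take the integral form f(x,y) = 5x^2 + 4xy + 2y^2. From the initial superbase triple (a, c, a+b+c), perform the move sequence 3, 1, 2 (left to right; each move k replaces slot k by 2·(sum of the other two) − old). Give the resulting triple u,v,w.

start (5,2,11) = (f(1,0),f(0,1),f(1,1))
replace slot 3: 2·(5+2) − 11 = 3 → (5,2,3)
replace slot 1: 2·(2+3) − 5 = 5 → (5,2,3)
replace slot 2: 2·(5+3) − 2 = 14 → (5,14,3)

5,14,3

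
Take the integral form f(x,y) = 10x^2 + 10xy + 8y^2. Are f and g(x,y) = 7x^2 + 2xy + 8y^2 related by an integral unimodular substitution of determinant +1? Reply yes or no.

D₁ = -220, D₂ = -220
f: flip: (10,10,8)→(8,-10,10)
f: translate: b→6 (≡-10 mod 16), so (8,-10,10)→(8,6,8)
f: reduced (well bottom): (8,6,8) with a≤c, −a<b≤a
g: reduced (well bottom): (7,2,8) with a≤c, −a<b≤a
reduced forms (8, 6, 8) vs (7, 2, 8) ⇒ inequivalent

no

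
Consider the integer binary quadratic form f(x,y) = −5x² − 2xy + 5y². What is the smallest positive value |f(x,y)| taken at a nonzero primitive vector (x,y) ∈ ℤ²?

descent: ρ → (5,2,-5)  [lands on river]
river: ρ → (-5,8,2)
river: ρ → (2,8,-5)
river: ρ → (-5,2,5)
river: ρ → (5,8,-2)
river: ρ → (-2,8,5)
closes: descent 1, river 6
min |a| on river = 2

2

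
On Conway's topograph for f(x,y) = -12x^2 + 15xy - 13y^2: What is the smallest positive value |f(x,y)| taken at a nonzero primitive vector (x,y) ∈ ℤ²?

translate: b→9 (≡-15 mod 24), so (12,-15,13)→(12,9,10)
flip: (12,9,10)→(10,-9,12)
reduced (well bottom): (10,-9,12) with a≤c, −a<b≤a
well minimum |f| = |-10| = 10 (negative-definite)

10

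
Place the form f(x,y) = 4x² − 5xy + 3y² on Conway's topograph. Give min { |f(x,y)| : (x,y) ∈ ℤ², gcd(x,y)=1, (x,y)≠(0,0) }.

translate: b→3 (≡-5 mod 8), so (4,-5,3)→(4,3,2)
flip: (4,3,2)→(2,-3,4)
translate: b→1 (≡-3 mod 4), so (2,-3,4)→(2,1,3)
reduced (well bottom): (2,1,3) with a≤c, −a<b≤a
well minimum = a = 2

2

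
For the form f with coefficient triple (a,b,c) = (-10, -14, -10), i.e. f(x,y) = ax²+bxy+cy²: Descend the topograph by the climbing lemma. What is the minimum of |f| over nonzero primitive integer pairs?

translate: b→-6 (≡14 mod 20), so (10,14,10)→(10,-6,6)
flip: (10,-6,6)→(6,6,10)
reduced (well bottom): (6,6,10) with a≤c, −a<b≤a
well minimum |f| = |-6| = 6 (negative-definite)

6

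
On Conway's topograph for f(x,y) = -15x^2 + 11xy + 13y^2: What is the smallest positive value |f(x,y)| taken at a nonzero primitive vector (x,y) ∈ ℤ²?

river: ρ → (13,15,-13)
river: ρ → (-13,11,15)
river: ρ → (15,19,-9)
river: ρ → (-9,17,17)
river: ρ → (17,17,-9)
river: ρ → (-9,19,15)
river: ρ → (15,11,-13)
river: ρ → (-13,15,13)
river: ρ → (13,11,-15)
river: ρ → (-15,19,9)
river: ρ → (9,17,-17)
river: ρ → (-17,17,9)
river: ρ → (9,19,-15)
river: ρ → (-15,11,13)
closes: descent 0, river 14
min |a| on river = 9

9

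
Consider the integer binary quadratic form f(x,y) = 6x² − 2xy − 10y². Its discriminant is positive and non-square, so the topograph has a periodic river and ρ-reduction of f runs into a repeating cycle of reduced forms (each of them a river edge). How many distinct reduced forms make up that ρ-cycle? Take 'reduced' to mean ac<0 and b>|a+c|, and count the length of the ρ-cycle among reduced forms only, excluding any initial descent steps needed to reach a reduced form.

D = 244, ⌊√D⌋ = 15
descent: ρ → (-10,2,6)
descent: ρ → (6,10,-6)  [lands on river]
river: ρ → (-6,14,2)
river: ρ → (2,14,-6)
river: ρ → (-6,10,6)
river: ρ → (6,14,-2)
river: ρ → (-2,14,6)
ρ-cycle length = 6 (tail of 2 descent steps not counted)

6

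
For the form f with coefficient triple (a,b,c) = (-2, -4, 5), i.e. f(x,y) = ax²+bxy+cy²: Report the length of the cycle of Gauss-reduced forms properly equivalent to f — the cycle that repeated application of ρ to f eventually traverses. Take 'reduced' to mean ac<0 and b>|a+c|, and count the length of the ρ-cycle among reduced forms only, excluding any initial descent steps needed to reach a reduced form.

D = 56, ⌊√D⌋ = 7
descent: ρ → (5,4,-2)  [lands on river]
river: ρ → (-2,4,5)
river: ρ → (5,6,-1)
river: ρ → (-1,6,5)
ρ-cycle length = 4 (tail of 1 descent step not counted)

4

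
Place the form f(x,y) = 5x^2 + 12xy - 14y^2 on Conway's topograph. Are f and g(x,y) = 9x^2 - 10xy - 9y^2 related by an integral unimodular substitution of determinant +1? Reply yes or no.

D₁ = 424, D₂ = 424
river cycle of f (length 14): (-14, 16, 3), (3, 20, -2), (-2, 20, 3), (3, 16, -14), (-14, 12, 5), (5, 18, -5), (-5, 12, 14), (14, 16, -3), (-3, 20, 2), (2, 20, -3), … (4 more)
river cycle of g (length 18): (-9, 10, 9), (9, 8, -10), (-10, 12, 7), (7, 16, -6), (-6, 20, 1), (1, 20, -6), (-6, 16, 7), (7, 12, -10), (-10, 8, 9), (9, 10, -9), … (8 more)
cycles differ ⇒ inequivalent

no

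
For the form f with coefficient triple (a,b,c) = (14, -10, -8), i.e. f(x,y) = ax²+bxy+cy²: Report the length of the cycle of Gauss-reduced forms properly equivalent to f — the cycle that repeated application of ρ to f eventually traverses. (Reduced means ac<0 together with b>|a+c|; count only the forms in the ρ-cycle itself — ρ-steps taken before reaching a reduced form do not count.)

D = 548, ⌊√D⌋ = 23
descent: ρ → (-8,10,14)  [lands on river]
river: ρ → (14,18,-4)
river: ρ → (-4,22,4)
river: ρ → (4,18,-14)
river: ρ → (-14,10,8)
river: ρ → (8,22,-2)
river: ρ → (-2,22,8)
river: ρ → (8,10,-14)
river: ρ → (-14,18,4)
river: ρ → (4,22,-4)
river: ρ → (-4,18,14)
river: ρ → (14,10,-8)
river: ρ → (-8,22,2)
river: ρ → (2,22,-8)
ρ-cycle length = 14 (tail of 1 descent step not counted)

14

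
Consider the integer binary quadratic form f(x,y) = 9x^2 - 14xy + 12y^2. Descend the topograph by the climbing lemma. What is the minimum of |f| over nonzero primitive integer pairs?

translate: b→4 (≡-14 mod 18), so (9,-14,12)→(9,4,7)
flip: (9,4,7)→(7,-4,9)
reduced (well bottom): (7,-4,9) with a≤c, −a<b≤a
well minimum = a = 7

7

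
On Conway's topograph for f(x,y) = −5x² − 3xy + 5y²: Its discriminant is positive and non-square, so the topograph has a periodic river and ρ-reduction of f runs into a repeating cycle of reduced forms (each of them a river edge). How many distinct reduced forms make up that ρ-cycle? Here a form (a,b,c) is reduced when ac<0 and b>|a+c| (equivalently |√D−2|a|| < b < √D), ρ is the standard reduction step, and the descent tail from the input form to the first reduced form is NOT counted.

D = 109, ⌊√D⌋ = 10
descent: ρ → (5,3,-5)  [lands on river]
river: ρ → (-5,7,3)
river: ρ → (3,5,-7)
river: ρ → (-7,9,1)
river: ρ → (1,9,-7)
river: ρ → (-7,5,3)
river: ρ → (3,7,-5)
river: ρ → (-5,3,5)
river: ρ → (5,7,-3)
river: ρ → (-3,5,7)
river: ρ → (7,9,-1)
river: ρ → (-1,9,7)
river: ρ → (7,5,-3)
river: ρ → (-3,7,5)
ρ-cycle length = 14 (tail of 1 descent step not counted)

14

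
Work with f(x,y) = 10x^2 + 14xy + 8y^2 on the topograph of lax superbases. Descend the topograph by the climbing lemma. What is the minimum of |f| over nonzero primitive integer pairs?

translate: b→-6 (≡14 mod 20), so (10,14,8)→(10,-6,4)
flip: (10,-6,4)→(4,6,10)
translate: b→-2 (≡6 mod 8), so (4,6,10)→(4,-2,8)
reduced (well bottom): (4,-2,8) with a≤c, −a<b≤a
well minimum = a = 4

4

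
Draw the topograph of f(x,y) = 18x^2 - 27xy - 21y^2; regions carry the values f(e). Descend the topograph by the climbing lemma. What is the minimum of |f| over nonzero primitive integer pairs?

descent: ρ → (-21,27,18)  [lands on river]
river: ρ → (18,45,-3)
river: ρ → (-3,45,18)
river: ρ → (18,27,-21)
river: ρ → (-21,15,24)
river: ρ → (24,33,-12)
river: ρ → (-12,39,15)
river: ρ → (15,21,-30)
river: ρ → (-30,39,6)
river: ρ → (6,45,-9)
river: ρ → (-9,45,6)
river: ρ → (6,39,-30)
river: ρ → (-30,21,15)
river: ρ → (15,39,-12)
river: ρ → (-12,33,24)
river: ρ → (24,15,-21)
closes: descent 1, river 16
min |a| on river = 3

3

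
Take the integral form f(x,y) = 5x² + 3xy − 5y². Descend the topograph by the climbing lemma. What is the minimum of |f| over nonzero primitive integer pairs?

river: ρ → (-5,7,3)
river: ρ → (3,5,-7)
river: ρ → (-7,9,1)
river: ρ → (1,9,-7)
river: ρ → (-7,5,3)
river: ρ → (3,7,-5)
river: ρ → (-5,3,5)
river: ρ → (5,7,-3)
river: ρ → (-3,5,7)
river: ρ → (7,9,-1)
river: ρ → (-1,9,7)
river: ρ → (7,5,-3)
river: ρ → (-3,7,5)
river: ρ → (5,3,-5)
closes: descent 0, river 14
min |a| on river = 1

1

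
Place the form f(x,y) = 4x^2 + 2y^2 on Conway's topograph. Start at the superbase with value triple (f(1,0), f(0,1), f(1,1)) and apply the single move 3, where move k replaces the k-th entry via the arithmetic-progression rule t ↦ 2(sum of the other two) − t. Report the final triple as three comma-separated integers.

start (4,2,6) = (f(1,0),f(0,1),f(1,1))
replace slot 3: 2·(4+2) − 6 = 6 → (4,2,6)

4,2,6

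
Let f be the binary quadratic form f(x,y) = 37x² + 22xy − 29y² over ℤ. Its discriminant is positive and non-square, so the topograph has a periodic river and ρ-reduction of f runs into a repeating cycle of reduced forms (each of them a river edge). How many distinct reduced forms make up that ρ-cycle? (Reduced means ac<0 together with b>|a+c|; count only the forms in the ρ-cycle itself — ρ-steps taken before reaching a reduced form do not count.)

D = 4776, ⌊√D⌋ = 69
river: ρ → (-29,36,30)
river: ρ → (30,24,-35)
river: ρ → (-35,46,19)
river: ρ → (19,68,-2)
river: ρ → (-2,68,19)
river: ρ → (19,46,-35)
river: ρ → (-35,24,30)
river: ρ → (30,36,-29)
river: ρ → (-29,22,37)
river: ρ → (37,52,-14)
river: ρ → (-14,60,21)
river: ρ → (21,66,-5)
river: ρ → (-5,64,34)
river: ρ → (34,4,-35)
river: ρ → (-35,66,3)
river: ρ → (3,66,-35)
river: ρ → (-35,4,34)
river: ρ → (34,64,-5)
river: ρ → (-5,66,21)
river: ρ → (21,60,-14)
river: ρ → (-14,52,37)
river: ρ → (37,22,-29)
ρ-cycle length = 22 (tail of 0 descent steps not counted)

22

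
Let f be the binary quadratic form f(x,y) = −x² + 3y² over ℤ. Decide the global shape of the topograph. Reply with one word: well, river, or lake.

D = b²−4ac = 0² − 4·(-1)·3 = 12
D > 0 non-square ⇒ indefinite ⇒ periodic river

river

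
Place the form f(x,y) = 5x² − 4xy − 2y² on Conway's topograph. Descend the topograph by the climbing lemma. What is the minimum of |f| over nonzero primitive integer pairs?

descent: ρ → (-2,4,5)  [lands on river]
river: ρ → (5,6,-1)
river: ρ → (-1,6,5)
river: ρ → (5,4,-2)
closes: descent 1, river 4
min |a| on river = 1

1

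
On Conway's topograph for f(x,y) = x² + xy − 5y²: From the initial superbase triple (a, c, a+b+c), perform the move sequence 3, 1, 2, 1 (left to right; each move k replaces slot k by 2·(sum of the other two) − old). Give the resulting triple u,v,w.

start (1,-5,-3) = (f(1,0),f(0,1),f(1,1))
replace slot 3: 2·(1+(-5)) − (-3) = -5 → (1,-5,-5)
replace slot 1: 2·((-5)+(-5)) − 1 = -21 → (-21,-5,-5)
replace slot 2: 2·((-21)+(-5)) − (-5) = -47 → (-21,-47,-5)
replace slot 1: 2·((-47)+(-5)) − (-21) = -83 → (-83,-47,-5)

-83,-47,-5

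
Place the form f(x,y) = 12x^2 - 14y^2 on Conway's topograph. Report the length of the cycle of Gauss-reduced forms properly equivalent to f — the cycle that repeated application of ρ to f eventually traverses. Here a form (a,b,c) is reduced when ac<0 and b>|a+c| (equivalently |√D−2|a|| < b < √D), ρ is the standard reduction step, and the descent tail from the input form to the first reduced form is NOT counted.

D = 672, ⌊√D⌋ = 25
descent: ρ → (-14,0,12)
descent: ρ → (12,24,-2)  [lands on river]
river: ρ → (-2,24,12)
ρ-cycle length = 2 (tail of 2 descent steps not counted)

2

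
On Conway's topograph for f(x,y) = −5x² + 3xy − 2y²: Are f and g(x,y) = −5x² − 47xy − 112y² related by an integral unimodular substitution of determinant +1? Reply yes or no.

D₁ = -31, D₂ = -31
f is negative-definite; reduce −f:
−f: flip: (5,-3,2)→(2,3,5)
−f: translate: b→-1 (≡3 mod 4), so (2,3,5)→(2,-1,4)
−f: reduced (well bottom): (2,-1,4) with a≤c, −a<b≤a
flip sign back: reduced form of f is (-2,1,-4)
g is negative-definite; reduce −g:
−g: translate: b→-3 (≡47 mod 10), so (5,47,112)→(5,-3,2)
−g: flip: (5,-3,2)→(2,3,5)
−g: translate: b→-1 (≡3 mod 4), so (2,3,5)→(2,-1,4)
−g: reduced (well bottom): (2,-1,4) with a≤c, −a<b≤a
flip sign back: reduced form of g is (-2,1,-4)
reduced forms (-2, 1, -4) vs (-2, 1, -4) ⇒ equivalent

yes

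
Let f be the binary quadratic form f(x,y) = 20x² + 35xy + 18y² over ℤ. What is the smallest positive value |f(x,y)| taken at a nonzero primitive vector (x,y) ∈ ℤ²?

translate: b→-5 (≡35 mod 40), so (20,35,18)→(20,-5,3)
flip: (20,-5,3)→(3,5,20)
translate: b→-1 (≡5 mod 6), so (3,5,20)→(3,-1,18)
reduced (well bottom): (3,-1,18) with a≤c, −a<b≤a
well minimum = a = 3

3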